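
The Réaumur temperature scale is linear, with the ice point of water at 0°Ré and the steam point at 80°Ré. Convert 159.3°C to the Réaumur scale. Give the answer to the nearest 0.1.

Linearly onto the Réaumur scale: 0 + (159.3000 / 100) × (80 - 0) = 127.4°Ré.

127.4°Ré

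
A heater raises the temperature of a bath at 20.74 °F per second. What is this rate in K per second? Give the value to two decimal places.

The quantity depends on a temperature interval, so only the ratio of degree sizes applies; the offset between the scales is irrelevant.
A change of 1°F is a change of 5/9 K, so 20.74 × 5/9 = 11.52.

11.52 K/second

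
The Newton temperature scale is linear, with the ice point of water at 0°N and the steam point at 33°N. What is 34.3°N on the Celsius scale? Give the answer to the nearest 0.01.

103.94°C

Linear interpolation between the fixed points: C = (34.3 - 0) × 100 / (33 - 0) = 103.9394°C.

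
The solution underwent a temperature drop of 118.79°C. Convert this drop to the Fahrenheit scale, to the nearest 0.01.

213.82°F

Only the scale ratio 1.8 matters for a change in temperature.
118.79 × 1.8 = 213.82.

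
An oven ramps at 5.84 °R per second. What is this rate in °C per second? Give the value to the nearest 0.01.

3.24 °C/second

The quantity depends on a temperature interval, so only the ratio of degree sizes applies; the offset between the scales is irrelevant.
A change of 1°R is a change of 5/9°C, so 5.84 × 5/9 = 3.24.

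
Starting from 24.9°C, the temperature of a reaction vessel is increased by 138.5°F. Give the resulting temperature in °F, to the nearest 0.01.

The 138.5°F change is an interval, so only the factor 5/9 applies: +138.5 × 5/9 = +76.9444°C.
Final Celsius temperature: 24.9000 + 76.9444 = 101.8444°C.
In Fahrenheit: 101.8444 × 1.8 + 32 = 215.32°F.

215.32°F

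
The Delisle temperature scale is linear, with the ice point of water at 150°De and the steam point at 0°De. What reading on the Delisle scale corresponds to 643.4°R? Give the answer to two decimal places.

First in Celsius: (643.4 - 491.67) × 5/9 = 84.2944°C.
Linearly onto the Delisle scale: 150 + (84.2944 / 100) × (0 - 150) = 23.56°De.

23.56°De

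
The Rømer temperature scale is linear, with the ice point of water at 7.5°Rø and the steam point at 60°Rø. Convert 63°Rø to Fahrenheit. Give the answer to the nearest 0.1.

Linear interpolation between the fixed points: C = (63 - 7.5) × 100 / (60 - 7.5) = 105.7143°C.
Then 105.7143 × 1.8 + 32 = 222.3°F.

222.3°F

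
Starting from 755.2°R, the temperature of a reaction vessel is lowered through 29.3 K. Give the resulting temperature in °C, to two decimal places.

117.11°C

Initial temperature in Celsius: (755.2 - 491.67) × 5/9 = 146.4056°C.
The 29.3 K change is an interval; Kelvin and Celsius degrees are the same size, so ΔC = -29.3°C.
Final Celsius temperature: 146.4056 - 29.3000 = 117.1056°C.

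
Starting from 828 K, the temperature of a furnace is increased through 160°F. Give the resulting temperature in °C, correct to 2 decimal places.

643.74°C

Initial temperature in Celsius: 828 - 273.15 = 554.8500°C.
The 160°F change is an interval, so only the factor 5/9 applies: +160 × 5/9 = +88.8889°C.
Final Celsius temperature: 554.8500 + 88.8889 = 643.7389°C.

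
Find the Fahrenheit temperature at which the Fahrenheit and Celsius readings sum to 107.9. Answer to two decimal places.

80.79°F

Let F be the Fahrenheit reading. The Celsius reading is C = 5/9·F - 17.7778.
Require F + C = 107.9: (14/9)·F - 17.7778 = 107.9.
F = (107.9 + 17.7778) / (14/9) = 80.79.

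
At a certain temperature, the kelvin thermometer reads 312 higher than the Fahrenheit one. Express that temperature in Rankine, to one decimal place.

Let x be the Fahrenheit reading; then the kelvin reading is 5/9·x + 255.372.
(5/9·x + 255.372) - x = 312  ⇒  (-4/9)·x = 56.6278  ⇒  x = -127.4125°F.
In Celsius: (-127.4125 - 32) × 5/9 = -88.5625°C.
In Rankine: -88.5625 × 1.8 + 491.67 = 332.3°R.

332.3°R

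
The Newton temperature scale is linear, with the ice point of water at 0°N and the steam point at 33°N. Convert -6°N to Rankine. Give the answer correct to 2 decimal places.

Linear interpolation between the fixed points: C = (-6 - 0) × 100 / (33 - 0) = -18.1818°C.
Then -18.1818 × 1.8 + 491.67 = 458.94°R.

458.94°R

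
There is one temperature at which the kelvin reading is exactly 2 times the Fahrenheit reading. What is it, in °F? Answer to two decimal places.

Let F be the Fahrenheit reading. The kelvin reading is K = 5/9·F + 255.372.
Require K = 2·F: 5/9·F + 255.372 = 2·F.
(-13/9)·F = -255.372  ⇒  F = 176.80.

176.80°F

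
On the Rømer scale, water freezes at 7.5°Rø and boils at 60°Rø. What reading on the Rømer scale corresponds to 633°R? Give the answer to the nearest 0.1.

First in Celsius: (633 - 491.67) × 5/9 = 78.5167°C.
Linearly onto the Rømer scale: 7.5 + (78.5167 / 100) × (60 - 7.5) = 48.7°Rø.

48.7°Rø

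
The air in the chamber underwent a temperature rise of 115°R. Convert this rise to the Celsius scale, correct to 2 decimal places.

An interval of 1°R corresponds to 5/9°C.
115 × 5/9 = 63.89.

63.89°C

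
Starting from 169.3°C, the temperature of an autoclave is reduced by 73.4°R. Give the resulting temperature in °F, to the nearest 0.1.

The 73.4°R change is an interval, so only the factor 5/9 applies: -73.4 × 5/9 = -40.7778°C.
Final Celsius temperature: 169.3000 - 40.7778 = 128.5222°C.
In Fahrenheit: 128.5222 × 1.8 + 32 = 263.3°F.

263.3°F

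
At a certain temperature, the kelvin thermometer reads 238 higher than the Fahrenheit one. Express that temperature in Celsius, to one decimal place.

3.9°C

Let x be the Fahrenheit reading; then the kelvin reading is 5/9·x + 255.372.
(5/9·x + 255.372) - x = 238  ⇒  (-4/9)·x = -17.3722  ⇒  x = 39.0875°F.
In Celsius: (39.0875 - 32) × 5/9 = 3.9°C.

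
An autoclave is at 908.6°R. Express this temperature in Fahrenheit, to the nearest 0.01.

448.93°F

In Celsius: (908.6 - 491.67) × 5/9 = 231.6278°C.
In Fahrenheit: 231.6278 × 1.8 + 32 = 448.93°F.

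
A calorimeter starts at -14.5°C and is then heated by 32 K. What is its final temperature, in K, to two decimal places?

The 32 K change is an interval; Kelvin and Celsius degrees are the same size, so ΔC = +32°C.
Final Celsius temperature: -14.5000 + 32.0000 = 17.5000°C.
In kelvin: 17.5000 + 273.15 = 290.65 K.

290.65 K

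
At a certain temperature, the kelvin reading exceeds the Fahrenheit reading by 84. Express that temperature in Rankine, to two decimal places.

Let x be the Fahrenheit reading; then the kelvin reading is 5/9·x + 255.372.
(5/9·x + 255.372) - x = 84  ⇒  (-4/9)·x = -171.372  ⇒  x = 385.5875°F.
In Celsius: (385.5875 - 32) × 5/9 = 196.4375°C.
In Rankine: 196.4375 × 1.8 + 491.67 = 845.26°R.

845.26°R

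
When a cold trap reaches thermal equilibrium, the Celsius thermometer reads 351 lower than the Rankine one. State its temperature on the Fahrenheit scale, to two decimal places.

-284.51°F

Let x be the Rankine reading; then the Celsius reading is 5/9·x - 273.15.
(5/9·x - 273.15) - x = -351  ⇒  (-4/9)·x = -77.85  ⇒  x = 175.1625°R.
In Celsius: (175.1625 - 491.67) × 5/9 = -175.8375°C.
In Fahrenheit: -175.8375 × 1.8 + 32 = -284.51°F.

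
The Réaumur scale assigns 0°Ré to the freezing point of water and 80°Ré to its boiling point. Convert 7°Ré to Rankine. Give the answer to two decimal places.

507.42°R

Linear interpolation between the fixed points: C = (7 - 0) × 100 / (80 - 0) = 8.7500°C.
Then 8.7500 × 1.8 + 491.67 = 507.42°R.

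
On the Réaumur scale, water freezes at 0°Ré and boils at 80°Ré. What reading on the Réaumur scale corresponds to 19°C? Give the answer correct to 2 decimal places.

Linearly onto the Réaumur scale: 0 + (19.0000 / 100) × (80 - 0) = 15.20°Ré.

15.20°Ré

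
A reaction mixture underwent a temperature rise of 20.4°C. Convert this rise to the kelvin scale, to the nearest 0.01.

Celsius and kelvin degrees are the same size, so the interval is unchanged: 20.40.

20.40 K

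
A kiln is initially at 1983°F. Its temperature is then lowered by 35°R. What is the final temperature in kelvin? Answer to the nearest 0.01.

Initial temperature in Celsius: (1983 - 32) × 5/9 = 1083.8889°C.
The 35°R change is an interval, so only the factor 5/9 applies: -35 × 5/9 = -19.4444°C.
Final Celsius temperature: 1083.8889 - 19.4444 = 1064.4444°C.
In kelvin: 1064.4444 + 273.15 = 1337.59 K.

1337.59 K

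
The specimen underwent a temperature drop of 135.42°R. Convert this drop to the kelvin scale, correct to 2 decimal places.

An interval of 1°R corresponds to 5/9 K.
135.42 × 5/9 = 75.23.

75.23 K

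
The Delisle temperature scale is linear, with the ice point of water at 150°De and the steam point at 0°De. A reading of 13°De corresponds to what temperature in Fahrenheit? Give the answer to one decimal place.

196.4°F

Linear interpolation between the fixed points: C = (13 - 150) × 100 / (0 - 150) = 91.3333°C.
Then 91.3333 × 1.8 + 32 = 196.4°F.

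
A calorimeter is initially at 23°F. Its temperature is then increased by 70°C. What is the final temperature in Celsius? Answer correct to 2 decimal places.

65.00°C

Initial temperature in Celsius: (23 - 32) × 5/9 = -5.0000°C.
Final Celsius temperature: -5.0000 + 70.0000 = 65.0000°C.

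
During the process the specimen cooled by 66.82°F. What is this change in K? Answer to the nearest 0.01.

37.12 K

Only the scale ratio 5/9 matters for a change in temperature.
66.82 × 5/9 = 37.12.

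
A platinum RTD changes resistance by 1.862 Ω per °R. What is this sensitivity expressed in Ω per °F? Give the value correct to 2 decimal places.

Since only a temperature interval is involved, the additive offset between the scales drops out.
A change of 1°F is a change of 1°R, so per °F the value is 1.862 × 1 = 1.86.

1.86 Ω per °F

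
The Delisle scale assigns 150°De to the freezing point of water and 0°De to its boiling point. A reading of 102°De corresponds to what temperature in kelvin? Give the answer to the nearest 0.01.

305.15 K

Linear interpolation between the fixed points: C = (102 - 150) × 100 / (0 - 150) = 32.0000°C.
Then 32.0000 + 273.15 = 305.15 K.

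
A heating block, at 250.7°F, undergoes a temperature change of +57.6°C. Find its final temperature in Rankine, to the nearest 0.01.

Initial temperature in Celsius: (250.7 - 32) × 5/9 = 121.5000°C.
Final Celsius temperature: 121.5000 + 57.6000 = 179.1000°C.
In Rankine: 179.1000 × 1.8 + 491.67 = 814.05°R.

814.05°R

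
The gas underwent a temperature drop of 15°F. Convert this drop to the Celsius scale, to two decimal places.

Only the scale ratio 5/9 matters for a change in temperature.
15 × 5/9 = 8.33.

8.33°C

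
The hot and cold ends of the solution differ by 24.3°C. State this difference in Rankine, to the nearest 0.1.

43.7°R

Only the scale ratio 1.8 matters for a change in temperature.
24.3 × 1.8 = 43.7.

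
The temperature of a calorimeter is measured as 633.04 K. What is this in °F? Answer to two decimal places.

679.80°F

In Celsius: 633.04 - 273.15 = 359.8900°C.
In Fahrenheit: 359.8900 × 1.8 + 32 = 679.80°F.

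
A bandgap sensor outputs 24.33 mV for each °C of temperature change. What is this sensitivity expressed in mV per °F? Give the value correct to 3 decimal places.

The quantity depends on a temperature interval, so only the ratio of degree sizes applies; the offset between the scales is irrelevant.
A change of 1°F is a change of 5/9°C, so per °F the value is 24.33 × 5/9 = 13.517.

13.517 mV per °F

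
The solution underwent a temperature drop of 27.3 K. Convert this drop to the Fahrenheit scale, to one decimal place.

Only the scale ratio 1.8 matters for a change in temperature.
27.3 × 1.8 = 49.1.

49.1°F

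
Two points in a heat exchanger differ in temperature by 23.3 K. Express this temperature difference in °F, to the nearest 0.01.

41.94°F

For a temperature interval the offset drops out; only the factor 1.8 applies.
23.3 × 1.8 = 41.94.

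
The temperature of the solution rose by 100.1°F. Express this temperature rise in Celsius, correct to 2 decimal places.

55.61°C

An interval of 1°F corresponds to 5/9°C.
100.1 × 5/9 = 55.61.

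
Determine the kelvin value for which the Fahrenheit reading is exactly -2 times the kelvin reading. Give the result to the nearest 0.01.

Let K be the kelvin reading. The Fahrenheit reading is F = 1.8·K - 459.67.
Require F = -2·K: 1.8·K - 459.67 = -2·K.
(3.8)·K = 459.67  ⇒  K = 120.97.

120.97 K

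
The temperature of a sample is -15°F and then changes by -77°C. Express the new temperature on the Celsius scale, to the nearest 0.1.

-103.1°C

Initial temperature in Celsius: (-15 - 32) × 5/9 = -26.1111°C.
Final Celsius temperature: -26.1111 - 77.0000 = -103.1111°C.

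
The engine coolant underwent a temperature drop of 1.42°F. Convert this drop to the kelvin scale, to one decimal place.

0.8 K

For a temperature interval the offset drops out; only the factor 5/9 applies.
1.42 × 5/9 = 0.8.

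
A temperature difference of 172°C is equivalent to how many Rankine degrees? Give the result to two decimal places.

309.60°R

An interval of 1°C corresponds to 1.8°R.
172 × 1.8 = 309.60.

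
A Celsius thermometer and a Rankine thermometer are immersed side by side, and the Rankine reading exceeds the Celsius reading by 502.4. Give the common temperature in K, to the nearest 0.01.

286.56 K

Let x be the Celsius reading; then the Rankine reading is 1.8·x + 491.67.
(1.8·x + 491.67) - x = 502.4  ⇒  (0.8)·x = 10.73  ⇒  x = 13.4125°C.
In kelvin: 13.4125 + 273.15 = 286.56 K.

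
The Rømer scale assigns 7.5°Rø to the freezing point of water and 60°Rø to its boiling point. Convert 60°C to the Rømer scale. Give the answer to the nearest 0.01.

39.00°Rø

Linearly onto the Rømer scale: 7.5 + (60.0000 / 100) × (60 - 7.5) = 39.00°Rø.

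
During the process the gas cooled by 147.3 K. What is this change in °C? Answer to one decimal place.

147.3°C

Kelvin and Celsius degrees are the same size, so the interval is unchanged: 147.3.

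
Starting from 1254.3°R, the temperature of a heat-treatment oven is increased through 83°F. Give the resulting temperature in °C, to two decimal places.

Initial temperature in Celsius: (1254.3 - 491.67) × 5/9 = 423.6833°C.
The 83°F change is an interval, so only the factor 5/9 applies: +83 × 5/9 = +46.1111°C.
Final Celsius temperature: 423.6833 + 46.1111 = 469.7944°C.

469.79°C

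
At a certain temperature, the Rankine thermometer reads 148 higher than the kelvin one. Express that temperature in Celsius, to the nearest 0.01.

-88.15°C

Let x be the kelvin reading; then the Rankine reading is 1.8·x.
(1.8·x) - x = 148  ⇒  (0.8)·x = 148  ⇒  x = 185.0000 K.
In Celsius: 185 - 273.15 = -88.15°C.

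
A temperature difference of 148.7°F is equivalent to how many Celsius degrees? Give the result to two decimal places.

82.61°C

An interval of 1°F corresponds to 5/9°C.
148.7 × 5/9 = 82.61.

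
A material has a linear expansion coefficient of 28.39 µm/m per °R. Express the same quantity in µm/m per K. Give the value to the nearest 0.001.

The quantity depends on a temperature interval, so only the ratio of degree sizes applies; the offset between the scales is irrelevant.
A change of 1 K is a change of 1.8°R, so per K the value is 28.39 × 1.8 = 51.102.

51.102 µm/m per K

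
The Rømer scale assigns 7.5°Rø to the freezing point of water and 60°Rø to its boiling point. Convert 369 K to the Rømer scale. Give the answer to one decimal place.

First in Celsius: 369 - 273.15 = 95.8500°C.
Linearly onto the Rømer scale: 7.5 + (95.8500 / 100) × (60 - 7.5) = 57.8°Rø.

57.8°Rø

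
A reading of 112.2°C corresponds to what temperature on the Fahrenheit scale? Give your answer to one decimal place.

234.0°F

In Fahrenheit: 112.2000 × 1.8 + 32 = 234.0°F.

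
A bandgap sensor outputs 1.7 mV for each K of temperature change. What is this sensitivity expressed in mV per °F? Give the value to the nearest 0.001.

The quantity depends on a temperature interval, so only the ratio of degree sizes applies; the offset between the scales is irrelevant.
A change of 1°F is a change of 5/9 K, so per °F the value is 1.7 × 5/9 = 0.944.

0.944 mV per °F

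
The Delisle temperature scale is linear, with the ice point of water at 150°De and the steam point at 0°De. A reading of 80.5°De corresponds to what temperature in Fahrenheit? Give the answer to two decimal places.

115.40°F

Linear interpolation between the fixed points: C = (80.5 - 150) × 100 / (0 - 150) = 46.3333°C.
Then 46.3333 × 1.8 + 32 = 115.40°F.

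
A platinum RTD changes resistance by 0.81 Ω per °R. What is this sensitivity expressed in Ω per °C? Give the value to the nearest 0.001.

1.458 Ω per °C

Since only a temperature interval is involved, the additive offset between the scales drops out.
A change of 1°C is a change of 1.8°R, so per °C the value is 0.81 × 1.8 = 1.458.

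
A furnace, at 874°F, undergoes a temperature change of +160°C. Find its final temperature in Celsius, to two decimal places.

Initial temperature in Celsius: (874 - 32) × 5/9 = 467.7778°C.
Final Celsius temperature: 467.7778 + 160.0000 = 627.7778°C.

627.78°C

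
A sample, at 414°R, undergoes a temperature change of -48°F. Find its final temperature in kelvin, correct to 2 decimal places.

Initial temperature in Celsius: (414 - 491.67) × 5/9 = -43.1500°C.
The 48°F change is an interval, so only the factor 5/9 applies: -48 × 5/9 = -26.6667°C.
Final Celsius temperature: -43.1500 - 26.6667 = -69.8167°C.
In kelvin: -69.8167 + 273.15 = 203.33 K.

203.33 K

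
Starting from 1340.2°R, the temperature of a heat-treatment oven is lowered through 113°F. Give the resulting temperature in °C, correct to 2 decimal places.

408.63°C

Initial temperature in Celsius: (1340.2 - 491.67) × 5/9 = 471.4056°C.
The 113°F change is an interval, so only the factor 5/9 applies: -113 × 5/9 = -62.7778°C.
Final Celsius temperature: 471.4056 - 62.7778 = 408.6278°C.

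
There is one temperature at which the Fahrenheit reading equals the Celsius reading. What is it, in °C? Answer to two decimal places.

-40.00°C

Let C be the Celsius reading. The Fahrenheit reading is F = 1.8·C + 32.
Set F = C: 1.8·C + 32 = C.
(0.8)·C = -32  ⇒  C = -40.00.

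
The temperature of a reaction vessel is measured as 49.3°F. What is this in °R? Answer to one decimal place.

In Celsius: (49.3 - 32) × 5/9 = 9.6111°C.
In Rankine: 9.6111 × 1.8 + 491.67 = 509.0°R.

509.0°R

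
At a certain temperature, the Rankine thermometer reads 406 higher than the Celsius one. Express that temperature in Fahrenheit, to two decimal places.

Let x be the Celsius reading; then the Rankine reading is 1.8·x + 491.67.
(1.8·x + 491.67) - x = 406  ⇒  (0.8)·x = -85.67  ⇒  x = -107.0875°C.
In Fahrenheit: -107.0875 × 1.8 + 32 = -160.76°F.

-160.76°F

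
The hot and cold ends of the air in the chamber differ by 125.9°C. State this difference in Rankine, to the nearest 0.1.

Only the scale ratio 1.8 matters for a change in temperature.
125.9 × 1.8 = 226.6.

226.6°R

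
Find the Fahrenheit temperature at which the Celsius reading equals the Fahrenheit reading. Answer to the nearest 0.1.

Let F be the Fahrenheit reading. The Celsius reading is C = 5/9·F - 17.7778.
Set C = F: 5/9·F - 17.7778 = F.
(-4/9)·F = 17.7778  ⇒  F = -40.0.

-40.0°F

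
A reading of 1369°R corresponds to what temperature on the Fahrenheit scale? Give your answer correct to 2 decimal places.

In Celsius: (1369 - 491.67) × 5/9 = 487.4056°C.
In Fahrenheit: 487.4056 × 1.8 + 32 = 909.33°F.

909.33°F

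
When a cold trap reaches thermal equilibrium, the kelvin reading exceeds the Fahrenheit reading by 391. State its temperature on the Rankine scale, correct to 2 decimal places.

Let x be the kelvin reading; then the Fahrenheit reading is 1.8·x - 459.67.
(1.8·x - 459.67) - x = -391  ⇒  (0.8)·x = 68.67  ⇒  x = 85.8375 K.
In Celsius: 85.8375 - 273.15 = -187.3125°C.
In Rankine: -187.3125 × 1.8 + 491.67 = 154.51°R.

154.51°R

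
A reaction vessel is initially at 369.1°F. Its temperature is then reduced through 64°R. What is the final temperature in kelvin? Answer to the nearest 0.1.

424.9 K

Initial temperature in Celsius: (369.1 - 32) × 5/9 = 187.2778°C.
The 64°R change is an interval, so only the factor 5/9 applies: -64 × 5/9 = -35.5556°C.
Final Celsius temperature: 187.2778 - 35.5556 = 151.7222°C.
In kelvin: 151.7222 + 273.15 = 424.9 K.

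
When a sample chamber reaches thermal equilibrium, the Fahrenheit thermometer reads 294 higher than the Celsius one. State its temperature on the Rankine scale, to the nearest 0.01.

Let x be the Celsius reading; then the Fahrenheit reading is 1.8·x + 32.
(1.8·x + 32) - x = 294  ⇒  (0.8)·x = 262  ⇒  x = 327.5000°C.
In Rankine: 327.5000 × 1.8 + 491.67 = 1081.17°R.

1081.17°R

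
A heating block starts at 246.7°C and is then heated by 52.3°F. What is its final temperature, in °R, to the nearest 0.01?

The 52.3°F change is an interval, so only the factor 5/9 applies: +52.3 × 5/9 = +29.0556°C.
Final Celsius temperature: 246.7000 + 29.0556 = 275.7556°C.
In Rankine: 275.7556 × 1.8 + 491.67 = 988.03°R.

988.03°R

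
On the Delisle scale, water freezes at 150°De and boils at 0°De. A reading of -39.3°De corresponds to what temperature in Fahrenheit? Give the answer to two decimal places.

Linear interpolation between the fixed points: C = (-39.3 - 150) × 100 / (0 - 150) = 126.2000°C.
Then 126.2000 × 1.8 + 32 = 259.16°F.

259.16°F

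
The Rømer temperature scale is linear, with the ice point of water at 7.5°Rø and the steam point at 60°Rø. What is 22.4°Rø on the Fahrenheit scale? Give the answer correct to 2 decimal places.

83.09°F

Linear interpolation between the fixed points: C = (22.4 - 7.5) × 100 / (60 - 7.5) = 28.3810°C.
Then 28.3810 × 1.8 + 32 = 83.09°F.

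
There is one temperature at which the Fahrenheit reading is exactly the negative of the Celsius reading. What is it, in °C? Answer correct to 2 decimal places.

Let C be the Celsius reading. The Fahrenheit reading is F = 1.8·C + 32.
Require F = -1·C: 1.8·C + 32 = -1·C.
(2.8)·C = -32  ⇒  C = -11.43.

-11.43°C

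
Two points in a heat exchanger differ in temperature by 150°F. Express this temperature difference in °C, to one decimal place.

An interval of 1°F corresponds to 5/9°C.
150 × 5/9 = 83.3.

83.3°C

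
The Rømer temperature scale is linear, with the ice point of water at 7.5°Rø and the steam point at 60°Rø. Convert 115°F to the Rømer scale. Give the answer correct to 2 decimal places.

First in Celsius: (115 - 32) × 5/9 = 46.1111°C.
Linearly onto the Rømer scale: 7.5 + (46.1111 / 100) × (60 - 7.5) = 31.71°Rø.

31.71°Rø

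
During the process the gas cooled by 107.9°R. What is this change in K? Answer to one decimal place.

59.9 K

An interval of 1°R corresponds to 5/9 K.
107.9 × 5/9 = 59.9.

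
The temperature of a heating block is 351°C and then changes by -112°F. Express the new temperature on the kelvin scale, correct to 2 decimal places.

561.93 K

The 112°F change is an interval, so only the factor 5/9 applies: -112 × 5/9 = -62.2222°C.
Final Celsius temperature: 351.0000 - 62.2222 = 288.7778°C.
In kelvin: 288.7778 + 273.15 = 561.93 K.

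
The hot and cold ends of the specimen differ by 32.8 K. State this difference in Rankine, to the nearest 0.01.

59.04°R

For a temperature interval the offset drops out; only the factor 1.8 applies.
32.8 × 1.8 = 59.04.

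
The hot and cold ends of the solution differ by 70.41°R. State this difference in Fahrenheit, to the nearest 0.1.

70.4°F

Rankine and Fahrenheit degrees are the same size, so the interval is unchanged: 70.4.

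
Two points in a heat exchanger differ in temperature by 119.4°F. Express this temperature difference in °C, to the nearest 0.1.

66.3°C

An interval of 1°F corresponds to 5/9°C.
119.4 × 5/9 = 66.3.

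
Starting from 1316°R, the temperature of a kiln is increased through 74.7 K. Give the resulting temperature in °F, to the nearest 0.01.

990.79°F

Initial temperature in Celsius: (1316 - 491.67) × 5/9 = 457.9611°C.
The 74.7 K change is an interval; Kelvin and Celsius degrees are the same size, so ΔC = +74.7°C.
Final Celsius temperature: 457.9611 + 74.7000 = 532.6611°C.
In Fahrenheit: 532.6611 × 1.8 + 32 = 990.79°F.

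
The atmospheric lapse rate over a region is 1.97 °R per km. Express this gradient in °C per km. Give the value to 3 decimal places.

1.094 °C/km

Since only a temperature interval is involved, the additive offset between the scales drops out.
A change of 1°R is a change of 5/9°C, so 1.97 × 5/9 = 1.094.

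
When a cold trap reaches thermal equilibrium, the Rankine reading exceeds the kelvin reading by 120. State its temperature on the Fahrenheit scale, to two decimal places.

Let x be the Rankine reading; then the kelvin reading is 5/9·x.
(5/9·x) - x = -120  ⇒  (-4/9)·x = -120  ⇒  x = 270.0000°R.
In Celsius: (270 - 491.67) × 5/9 = -123.1500°C.
In Fahrenheit: -123.1500 × 1.8 + 32 = -189.67°F.

-189.67°F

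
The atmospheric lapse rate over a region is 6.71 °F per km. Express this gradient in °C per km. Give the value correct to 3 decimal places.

Since only a temperature interval is involved, the additive offset between the scales drops out.
A change of 1°F is a change of 5/9°C, so 6.71 × 5/9 = 3.728.

3.728 °C/km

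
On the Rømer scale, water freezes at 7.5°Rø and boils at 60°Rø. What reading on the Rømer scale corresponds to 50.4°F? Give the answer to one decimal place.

12.9°Rø

First in Celsius: (50.4 - 32) × 5/9 = 10.2222°C.
Linearly onto the Rømer scale: 7.5 + (10.2222 / 100) × (60 - 7.5) = 12.9°Rø.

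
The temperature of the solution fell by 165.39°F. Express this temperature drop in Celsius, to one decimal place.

Only the scale ratio 5/9 matters for a change in temperature.
165.39 × 5/9 = 91.9.

91.9°C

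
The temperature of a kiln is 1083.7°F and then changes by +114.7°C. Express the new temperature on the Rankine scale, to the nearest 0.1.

1749.8°R

Initial temperature in Celsius: (1083.7 - 32) × 5/9 = 584.2778°C.
Final Celsius temperature: 584.2778 + 114.7000 = 698.9778°C.
In Rankine: 698.9778 × 1.8 + 491.67 = 1749.8°R.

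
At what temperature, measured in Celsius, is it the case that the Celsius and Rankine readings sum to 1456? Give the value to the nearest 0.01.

344.40°C

Let C be the Celsius reading. The Rankine reading is R = 1.8·C + 491.67.
Require C + R = 1456: (2.8)·C + 491.67 = 1456.
C = (1456 - 491.67) / (2.8) = 344.40.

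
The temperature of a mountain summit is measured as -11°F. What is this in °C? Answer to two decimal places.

In Celsius: (-11 - 32) × 5/9 = -23.8889°C.

-23.89°C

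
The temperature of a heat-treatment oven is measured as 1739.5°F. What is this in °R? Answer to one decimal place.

In Celsius: (1739.5 - 32) × 5/9 = 948.6111°C.
In Rankine: 948.6111 × 1.8 + 491.67 = 2199.2°R.

2199.2°R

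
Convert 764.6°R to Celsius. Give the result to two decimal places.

In Celsius: (764.6 - 491.67) × 5/9 = 151.6278°C.

151.63°C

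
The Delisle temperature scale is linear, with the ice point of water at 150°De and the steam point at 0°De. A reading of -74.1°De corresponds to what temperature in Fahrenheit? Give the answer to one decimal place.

Linear interpolation between the fixed points: C = (-74.1 - 150) × 100 / (0 - 150) = 149.4000°C.
Then 149.4000 × 1.8 + 32 = 300.9°F.

300.9°F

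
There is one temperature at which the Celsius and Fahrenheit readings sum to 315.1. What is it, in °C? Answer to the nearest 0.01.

Let C be the Celsius reading. The Fahrenheit reading is F = 1.8·C + 32.
Require C + F = 315.1: (2.8)·C + 32 = 315.1.
C = (315.1 - 32) / (2.8) = 101.11.

101.11°C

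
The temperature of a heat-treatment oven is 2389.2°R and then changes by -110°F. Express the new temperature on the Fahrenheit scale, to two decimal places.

1819.53°F

Initial temperature in Celsius: (2389.2 - 491.67) × 5/9 = 1054.1833°C.
The 110°F change is an interval, so only the factor 5/9 applies: -110 × 5/9 = -61.1111°C.
Final Celsius temperature: 1054.1833 - 61.1111 = 993.0722°C.
In Fahrenheit: 993.0722 × 1.8 + 32 = 1819.53°F.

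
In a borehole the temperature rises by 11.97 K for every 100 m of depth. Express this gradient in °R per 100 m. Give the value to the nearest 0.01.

21.55 °R/100 m

The quantity depends on a temperature interval, so only the ratio of degree sizes applies; the offset between the scales is irrelevant.
A change of 1 K is a change of 1.8°R, so 11.97 × 1.8 = 21.55.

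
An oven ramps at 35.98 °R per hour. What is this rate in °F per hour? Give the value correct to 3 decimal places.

Since only a temperature interval is involved, the additive offset between the scales drops out.
A change of 1°R is a change of 1°F, so 35.98 × 1 = 35.980.

35.980 °F/hour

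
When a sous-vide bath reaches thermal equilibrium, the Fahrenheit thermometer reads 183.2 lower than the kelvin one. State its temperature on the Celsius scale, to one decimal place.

Let x be the kelvin reading; then the Fahrenheit reading is 1.8·x - 459.67.
(1.8·x - 459.67) - x = -183.2  ⇒  (0.8)·x = 276.47  ⇒  x = 345.5875 K.
In Celsius: 345.5875 - 273.15 = 72.4°C.

72.4°C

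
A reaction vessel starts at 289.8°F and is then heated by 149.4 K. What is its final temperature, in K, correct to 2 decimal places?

Initial temperature in Celsius: (289.8 - 32) × 5/9 = 143.2222°C.
The 149.4 K change is an interval; Kelvin and Celsius degrees are the same size, so ΔC = +149.4°C.
Final Celsius temperature: 143.2222 + 149.4000 = 292.6222°C.
In kelvin: 292.6222 + 273.15 = 565.77 K.

565.77 K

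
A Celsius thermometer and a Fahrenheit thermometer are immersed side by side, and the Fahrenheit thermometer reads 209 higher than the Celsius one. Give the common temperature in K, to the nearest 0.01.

Let x be the Celsius reading; then the Fahrenheit reading is 1.8·x + 32.
(1.8·x + 32) - x = 209  ⇒  (0.8)·x = 177  ⇒  x = 221.2500°C.
In kelvin: 221.2500 + 273.15 = 494.40 K.

494.40 K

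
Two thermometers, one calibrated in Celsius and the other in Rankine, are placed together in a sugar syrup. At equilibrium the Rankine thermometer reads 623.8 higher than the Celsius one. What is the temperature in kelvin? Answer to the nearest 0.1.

Let x be the Celsius reading; then the Rankine reading is 1.8·x + 491.67.
(1.8·x + 491.67) - x = 623.8  ⇒  (0.8)·x = 132.13  ⇒  x = 165.1625°C.
In kelvin: 165.1625 + 273.15 = 438.3 K.

438.3 K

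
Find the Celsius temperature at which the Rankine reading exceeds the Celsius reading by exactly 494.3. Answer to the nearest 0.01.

3.29°C

Let C be the Celsius reading. The Rankine reading is R = 1.8·C + 491.67.
Require R - C = 494.3: (0.8)·C + 491.67 = 494.3.
C = (494.3 - 491.67) / (0.8) = 3.29.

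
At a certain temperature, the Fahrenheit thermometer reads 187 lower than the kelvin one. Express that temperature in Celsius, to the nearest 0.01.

Let x be the kelvin reading; then the Fahrenheit reading is 1.8·x - 459.67.
(1.8·x - 459.67) - x = -187  ⇒  (0.8)·x = 272.67  ⇒  x = 340.8375 K.
In Celsius: 340.8375 - 273.15 = 67.69°C.

67.69°C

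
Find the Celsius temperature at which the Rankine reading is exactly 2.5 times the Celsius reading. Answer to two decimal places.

702.39°C

Let C be the Celsius reading. The Rankine reading is R = 1.8·C + 491.67.
Require R = 2.5·C: 1.8·C + 491.67 = 2.5·C.
(-0.7)·C = -491.67  ⇒  C = 702.39.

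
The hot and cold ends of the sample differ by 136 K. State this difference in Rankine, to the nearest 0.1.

244.8°R

Only the scale ratio 1.8 matters for a change in temperature.
136 × 1.8 = 244.8.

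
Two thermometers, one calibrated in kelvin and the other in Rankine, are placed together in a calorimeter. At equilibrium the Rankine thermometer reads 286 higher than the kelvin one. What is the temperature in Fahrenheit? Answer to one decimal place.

183.8°F

Let x be the kelvin reading; then the Rankine reading is 1.8·x.
(1.8·x) - x = 286  ⇒  (0.8)·x = 286  ⇒  x = 357.5000 K.
In Celsius: 357.5 - 273.15 = 84.3500°C.
In Fahrenheit: 84.3500 × 1.8 + 32 = 183.8°F.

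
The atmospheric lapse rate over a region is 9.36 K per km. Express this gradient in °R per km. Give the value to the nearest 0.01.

The quantity depends on a temperature interval, so only the ratio of degree sizes applies; the offset between the scales is irrelevant.
A change of 1 K is a change of 1.8°R, so 9.36 × 1.8 = 16.85.

16.85 °R/km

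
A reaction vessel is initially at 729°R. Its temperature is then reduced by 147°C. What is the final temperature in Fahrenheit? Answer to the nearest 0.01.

Initial temperature in Celsius: (729 - 491.67) × 5/9 = 131.8500°C.
Final Celsius temperature: 131.8500 - 147.0000 = -15.1500°C.
In Fahrenheit: -15.1500 × 1.8 + 32 = 4.73°F.

4.73°F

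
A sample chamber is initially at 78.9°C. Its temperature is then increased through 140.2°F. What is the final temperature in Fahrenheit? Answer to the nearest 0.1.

314.2°F

The 140.2°F change is an interval, so only the factor 5/9 applies: +140.2 × 5/9 = +77.8889°C.
Final Celsius temperature: 78.9000 + 77.8889 = 156.7889°C.
In Fahrenheit: 156.7889 × 1.8 + 32 = 314.2°F.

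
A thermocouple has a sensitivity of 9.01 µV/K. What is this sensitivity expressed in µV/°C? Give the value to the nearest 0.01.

The quantity depends on a temperature interval, so only the ratio of degree sizes applies; the offset between the scales is irrelevant.
A change of 1°C is a change of 1 K, so per °C the value is 9.01 × 1 = 9.01.

9.01 µV/°C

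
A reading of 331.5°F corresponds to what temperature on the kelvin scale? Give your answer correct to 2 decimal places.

In Celsius: (331.5 - 32) × 5/9 = 166.3889°C.
In kelvin: 166.3889 + 273.15 = 439.54 K.

439.54 K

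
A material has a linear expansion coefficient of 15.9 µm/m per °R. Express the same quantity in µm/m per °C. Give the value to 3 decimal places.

Since only a temperature interval is involved, the additive offset between the scales drops out.
A change of 1°C is a change of 1.8°R, so per °C the value is 15.9 × 1.8 = 28.620.

28.620 µm/m per °C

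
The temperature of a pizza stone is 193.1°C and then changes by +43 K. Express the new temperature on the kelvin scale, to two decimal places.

509.25 K

The 43 K change is an interval; Kelvin and Celsius degrees are the same size, so ΔC = +43°C.
Final Celsius temperature: 193.1000 + 43.0000 = 236.1000°C.
In kelvin: 236.1000 + 273.15 = 509.25 K.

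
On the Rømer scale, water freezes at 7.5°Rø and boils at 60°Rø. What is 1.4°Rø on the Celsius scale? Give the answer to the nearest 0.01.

-11.62°C

Linear interpolation between the fixed points: C = (1.4 - 7.5) × 100 / (60 - 7.5) = -11.6190°C.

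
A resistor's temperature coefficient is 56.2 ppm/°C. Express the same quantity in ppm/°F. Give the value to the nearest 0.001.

31.222 ppm/°F

The quantity depends on a temperature interval, so only the ratio of degree sizes applies; the offset between the scales is irrelevant.
A change of 1°F is a change of 5/9°C, so per °F the value is 56.2 × 5/9 = 31.222.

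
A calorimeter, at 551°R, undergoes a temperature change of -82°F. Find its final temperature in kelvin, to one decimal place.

Initial temperature in Celsius: (551 - 491.67) × 5/9 = 32.9611°C.
The 82°F change is an interval, so only the factor 5/9 applies: -82 × 5/9 = -45.5556°C.
Final Celsius temperature: 32.9611 - 45.5556 = -12.5944°C.
In kelvin: -12.5944 + 273.15 = 260.6 K.

260.6 K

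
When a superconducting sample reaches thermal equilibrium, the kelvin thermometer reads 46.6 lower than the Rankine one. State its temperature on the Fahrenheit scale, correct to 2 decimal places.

Let x be the Rankine reading; then the kelvin reading is 5/9·x.
(5/9·x) - x = -46.6  ⇒  (-4/9)·x = -46.6  ⇒  x = 104.8500°R.
In Celsius: (104.85 - 491.67) × 5/9 = -214.9000°C.
In Fahrenheit: -214.9000 × 1.8 + 32 = -354.82°F.

-354.82°F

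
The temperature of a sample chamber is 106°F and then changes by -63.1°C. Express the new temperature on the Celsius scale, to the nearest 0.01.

-21.99°C

Initial temperature in Celsius: (106 - 32) × 5/9 = 41.1111°C.
Final Celsius temperature: 41.1111 - 63.1000 = -21.9889°C.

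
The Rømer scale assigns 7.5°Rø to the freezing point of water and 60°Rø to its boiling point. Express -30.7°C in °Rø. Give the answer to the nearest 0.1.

-8.6°Rø

Linearly onto the Rømer scale: 7.5 + (-30.7000 / 100) × (60 - 7.5) = -8.6°Rø.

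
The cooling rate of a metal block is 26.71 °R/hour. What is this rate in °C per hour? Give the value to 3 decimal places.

14.839 °C/hour

Since only a temperature interval is involved, the additive offset between the scales drops out.
A change of 1°R is a change of 5/9°C, so 26.71 × 5/9 = 14.839.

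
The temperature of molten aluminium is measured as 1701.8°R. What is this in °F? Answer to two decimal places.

In Celsius: (1701.8 - 491.67) × 5/9 = 672.2944°C.
In Fahrenheit: 672.2944 × 1.8 + 32 = 1242.13°F.

1242.13°F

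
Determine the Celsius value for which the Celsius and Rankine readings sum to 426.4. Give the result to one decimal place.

Let C be the Celsius reading. The Rankine reading is R = 1.8·C + 491.67.
Require C + R = 426.4: (2.8)·C + 491.67 = 426.4.
C = (426.4 - 491.67) / (2.8) = -23.3.

-23.3°C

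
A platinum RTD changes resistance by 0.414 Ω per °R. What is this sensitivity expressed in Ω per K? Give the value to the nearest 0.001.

The quantity depends on a temperature interval, so only the ratio of degree sizes applies; the offset between the scales is irrelevant.
A change of 1 K is a change of 1.8°R, so per K the value is 0.414 × 1.8 = 0.745.

0.745 Ω per K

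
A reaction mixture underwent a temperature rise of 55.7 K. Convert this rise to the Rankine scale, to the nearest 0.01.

100.26°R

Only the scale ratio 1.8 matters for a change in temperature.
55.7 × 1.8 = 100.26.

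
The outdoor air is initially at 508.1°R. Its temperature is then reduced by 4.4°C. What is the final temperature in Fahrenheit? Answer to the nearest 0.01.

40.51°F

Initial temperature in Celsius: (508.1 - 491.67) × 5/9 = 9.1278°C.
Final Celsius temperature: 9.1278 - 4.4000 = 4.7278°C.
In Fahrenheit: 4.7278 × 1.8 + 32 = 40.51°F.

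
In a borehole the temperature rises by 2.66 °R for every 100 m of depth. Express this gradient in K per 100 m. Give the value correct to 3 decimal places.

Since only a temperature interval is involved, the additive offset between the scales drops out.
A change of 1°R is a change of 5/9 K, so 2.66 × 5/9 = 1.478.

1.478 K/100 m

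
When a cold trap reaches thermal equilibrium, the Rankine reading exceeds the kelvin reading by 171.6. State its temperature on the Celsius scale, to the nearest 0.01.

Let x be the Rankine reading; then the kelvin reading is 5/9·x.
(5/9·x) - x = -171.6  ⇒  (-4/9)·x = -171.6  ⇒  x = 386.1000°R.
In Celsius: (386.1 - 491.67) × 5/9 = -58.65°C.

-58.65°C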